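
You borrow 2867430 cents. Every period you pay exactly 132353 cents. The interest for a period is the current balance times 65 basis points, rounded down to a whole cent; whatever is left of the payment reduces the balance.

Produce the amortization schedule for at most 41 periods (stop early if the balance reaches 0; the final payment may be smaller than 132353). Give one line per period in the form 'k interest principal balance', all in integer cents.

1. interest=⌊2867430·65/10000⌋=18638; principal=132353-18638=113715; balance=2867430-113715=2753715
2. interest=⌊2753715·65/10000⌋=17899; principal=132353-17899=114454; balance=2753715-114454=2639261
3. interest=⌊2639261·65/10000⌋=17155; principal=132353-17155=115198; balance=2639261-115198=2524063
4. interest=⌊2524063·65/10000⌋=16406; principal=132353-16406=115947; balance=2524063-115947=2408116
5. interest=⌊2408116·65/10000⌋=15652; principal=132353-15652=116701; balance=2408116-116701=2291415
6. interest=⌊2291415·65/10000⌋=14894; principal=132353-14894=117459; balance=2291415-117459=2173956
7. interest=⌊2173956·65/10000⌋=14130; principal=132353-14130=118223; balance=2173956-118223=2055733
8. interest=⌊2055733·65/10000⌋=13362; principal=132353-13362=118991; balance=2055733-118991=1936742
9. interest=⌊1936742·65/10000⌋=12588; principal=132353-12588=119765; balance=1936742-119765=1816977
10. interest=⌊1816977·65/10000⌋=11810; principal=132353-11810=120543; balance=1816977-120543=1696434
11. interest=⌊1696434·65/10000⌋=11026; principal=132353-11026=121327; balance=1696434-121327=1575107
12. interest=⌊1575107·65/10000⌋=10238; principal=132353-10238=122115; balance=1575107-122115=1452992
13. interest=⌊1452992·65/10000⌋=9444; principal=132353-9444=122909; balance=1452992-122909=1330083
14. interest=⌊1330083·65/10000⌋=8645; principal=132353-8645=123708; balance=1330083-123708=1206375
15. interest=⌊1206375·65/10000⌋=7841; principal=132353-7841=124512; balance=1206375-124512=1081863
16. interest=⌊1081863·65/10000⌋=7032; principal=132353-7032=125321; balance=1081863-125321=956542
17. interest=⌊956542·65/10000⌋=6217; principal=132353-6217=126136; balance=956542-126136=830406
18. interest=⌊830406·65/10000⌋=5397; principal=132353-5397=126956; balance=830406-126956=703450
19. interest=⌊703450·65/10000⌋=4572; principal=132353-4572=127781; balance=703450-127781=575669
20. interest=⌊575669·65/10000⌋=3741; principal=132353-3741=128612; balance=575669-128612=447057
21. interest=⌊447057·65/10000⌋=2905; principal=132353-2905=129448; balance=447057-129448=317609
22. interest=⌊317609·65/10000⌋=2064; principal=132353-2064=130289; balance=317609-130289=187320
23. interest=⌊187320·65/10000⌋=1217; principal=132353-1217=131136; balance=187320-131136=56184
24. interest=⌊56184·65/10000⌋=365; principal=min(132353-365,56184)=56184; balance=56184-56184=0

1 18638 113715 2753715
2 17899 114454 2639261
3 17155 115198 2524063
4 16406 115947 2408116
5 15652 116701 2291415
6 14894 117459 2173956
7 14130 118223 2055733
8 13362 118991 1936742
9 12588 119765 1816977
10 11810 120543 1696434
11 11026 121327 1575107
12 10238 122115 1452992
13 9444 122909 1330083
14 8645 123708 1206375
15 7841 124512 1081863
16 7032 125321 956542
17 6217 126136 830406
18 5397 126956 703450
19 4572 127781 575669
20 3741 128612 447057
21 2905 129448 317609
22 2064 130289 187320
23 1217 131136 56184
24 365 56184 0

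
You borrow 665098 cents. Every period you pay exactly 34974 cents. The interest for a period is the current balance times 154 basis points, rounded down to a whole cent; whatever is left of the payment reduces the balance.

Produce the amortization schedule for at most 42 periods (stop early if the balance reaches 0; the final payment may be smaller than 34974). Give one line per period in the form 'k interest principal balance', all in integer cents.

1. interest=⌊665098·154/10000⌋=10242; principal=34974-10242=24732; balance=665098-24732=640366
2. interest=⌊640366·154/10000⌋=9861; principal=34974-9861=25113; balance=640366-25113=615253
3. interest=⌊615253·154/10000⌋=9474; principal=34974-9474=25500; balance=615253-25500=589753
4. interest=⌊589753·154/10000⌋=9082; principal=34974-9082=25892; balance=589753-25892=563861
5. interest=⌊563861·154/10000⌋=8683; principal=34974-8683=26291; balance=563861-26291=537570
6. interest=⌊537570·154/10000⌋=8278; principal=34974-8278=26696; balance=537570-26696=510874
7. interest=⌊510874·154/10000⌋=7867; principal=34974-7867=27107; balance=510874-27107=483767
8. interest=⌊483767·154/10000⌋=7450; principal=34974-7450=27524; balance=483767-27524=456243
9. interest=⌊456243·154/10000⌋=7026; principal=34974-7026=27948; balance=456243-27948=428295
10. interest=⌊428295·154/10000⌋=6595; principal=34974-6595=28379; balance=428295-28379=399916
11. interest=⌊399916·154/10000⌋=6158; principal=34974-6158=28816; balance=399916-28816=371100
12. interest=⌊371100·154/10000⌋=5714; principal=34974-5714=29260; balance=371100-29260=341840
13. interest=⌊341840·154/10000⌋=5264; principal=34974-5264=29710; balance=341840-29710=312130
14. interest=⌊312130·154/10000⌋=4806; principal=34974-4806=30168; balance=312130-30168=281962
15. interest=⌊281962·154/10000⌋=4342; principal=34974-4342=30632; balance=281962-30632=251330
16. interest=⌊251330·154/10000⌋=3870; principal=34974-3870=31104; balance=251330-31104=220226
17. interest=⌊220226·154/10000⌋=3391; principal=34974-3391=31583; balance=220226-31583=188643
18. interest=⌊188643·154/10000⌋=2905; principal=34974-2905=32069; balance=188643-32069=156574
19. interest=⌊156574·154/10000⌋=2411; principal=34974-2411=32563; balance=156574-32563=124011
20. interest=⌊124011·154/10000⌋=1909; principal=34974-1909=33065; balance=124011-33065=90946
21. interest=⌊90946·154/10000⌋=1400; principal=34974-1400=33574; balance=90946-33574=57372
22. interest=⌊57372·154/10000⌋=883; principal=34974-883=34091; balance=57372-34091=23281
23. interest=⌊23281·154/10000⌋=358; principal=min(34974-358,23281)=23281; balance=23281-23281=0

1 10242 24732 640366
2 9861 25113 615253
3 9474 25500 589753
4 9082 25892 563861
5 8683 26291 537570
6 8278 26696 510874
7 7867 27107 483767
8 7450 27524 456243
9 7026 27948 428295
10 6595 28379 399916
11 6158 28816 371100
12 5714 29260 341840
13 5264 29710 312130
14 4806 30168 281962
15 4342 30632 251330
16 3870 31104 220226
17 3391 31583 188643
18 2905 32069 156574
19 2411 32563 124011
20 1909 33065 90946
21 1400 33574 57372
22 883 34091 23281
23 358 23281 0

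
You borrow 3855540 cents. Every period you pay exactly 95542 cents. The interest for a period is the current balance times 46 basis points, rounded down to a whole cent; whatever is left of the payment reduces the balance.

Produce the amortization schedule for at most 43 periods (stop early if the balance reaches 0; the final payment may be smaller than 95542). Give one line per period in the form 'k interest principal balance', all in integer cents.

1. interest=⌊3855540·46/10000⌋=17735; principal=95542-17735=77807; balance=3855540-77807=3777733
2. interest=⌊3777733·46/10000⌋=17377; principal=95542-17377=78165; balance=3777733-78165=3699568
3. interest=⌊3699568·46/10000⌋=17018; principal=95542-17018=78524; balance=3699568-78524=3621044
4. interest=⌊3621044·46/10000⌋=16656; principal=95542-16656=78886; balance=3621044-78886=3542158
5. interest=⌊3542158·46/10000⌋=16293; principal=95542-16293=79249; balance=3542158-79249=3462909
6. interest=⌊3462909·46/10000⌋=15929; principal=95542-15929=79613; balance=3462909-79613=3383296
7. interest=⌊3383296·46/10000⌋=15563; principal=95542-15563=79979; balance=3383296-79979=3303317
8. interest=⌊3303317·46/10000⌋=15195; principal=95542-15195=80347; balance=3303317-80347=3222970
9. interest=⌊3222970·46/10000⌋=14825; principal=95542-14825=80717; balance=3222970-80717=3142253
10. interest=⌊3142253·46/10000⌋=14454; principal=95542-14454=81088; balance=3142253-81088=3061165
11. interest=⌊3061165·46/10000⌋=14081; principal=95542-14081=81461; balance=3061165-81461=2979704
12. interest=⌊2979704·46/10000⌋=13706; principal=95542-13706=81836; balance=2979704-81836=2897868
13. interest=⌊2897868·46/10000⌋=13330; principal=95542-13330=82212; balance=2897868-82212=2815656
14. interest=⌊2815656·46/10000⌋=12952; principal=95542-12952=82590; balance=2815656-82590=2733066
15. interest=⌊2733066·46/10000⌋=12572; principal=95542-12572=82970; balance=2733066-82970=2650096
16. interest=⌊2650096·46/10000⌋=12190; principal=95542-12190=83352; balance=2650096-83352=2566744
17. interest=⌊2566744·46/10000⌋=11807; principal=95542-11807=83735; balance=2566744-83735=2483009
18. interest=⌊2483009·46/10000⌋=11421; principal=95542-11421=84121; balance=2483009-84121=2398888
19. interest=⌊2398888·46/10000⌋=11034; principal=95542-11034=84508; balance=2398888-84508=2314380
20. interest=⌊2314380·46/10000⌋=10646; principal=95542-10646=84896; balance=2314380-84896=2229484
21. interest=⌊2229484·46/10000⌋=10255; principal=95542-10255=85287; balance=2229484-85287=2144197
22. interest=⌊2144197·46/10000⌋=9863; principal=95542-9863=85679; balance=2144197-85679=2058518
23. interest=⌊2058518·46/10000⌋=9469; principal=95542-9469=86073; balance=2058518-86073=1972445
24. interest=⌊1972445·46/10000⌋=9073; principal=95542-9073=86469; balance=1972445-86469=1885976
25. interest=⌊1885976·46/10000⌋=8675; principal=95542-8675=86867; balance=1885976-86867=1799109
26. interest=⌊1799109·46/10000⌋=8275; principal=95542-8275=87267; balance=1799109-87267=1711842
27. interest=⌊1711842·46/10000⌋=7874; principal=95542-7874=87668; balance=1711842-87668=1624174
28. interest=⌊1624174·46/10000⌋=7471; principal=95542-7471=88071; balance=1624174-88071=1536103
29. interest=⌊1536103·46/10000⌋=7066; principal=95542-7066=88476; balance=1536103-88476=1447627
30. interest=⌊1447627·46/10000⌋=6659; principal=95542-6659=88883; balance=1447627-88883=1358744
31. interest=⌊1358744·46/10000⌋=6250; principal=95542-6250=89292; balance=1358744-89292=1269452
32. interest=⌊1269452·46/10000⌋=5839; principal=95542-5839=89703; balance=1269452-89703=1179749
33. interest=⌊1179749·46/10000⌋=5426; principal=95542-5426=90116; balance=1179749-90116=1089633
34. interest=⌊1089633·46/10000⌋=5012; principal=95542-5012=90530; balance=1089633-90530=999103
35. interest=⌊999103·46/10000⌋=4595; principal=95542-4595=90947; balance=999103-90947=908156
36. interest=⌊908156·46/10000⌋=4177; principal=95542-4177=91365; balance=908156-91365=816791
37. interest=⌊816791·46/10000⌋=3757; principal=95542-3757=91785; balance=816791-91785=725006
38. interest=⌊725006·46/10000⌋=3335; principal=95542-3335=92207; balance=725006-92207=632799
39. interest=⌊632799·46/10000⌋=2910; principal=95542-2910=92632; balance=632799-92632=540167
40. interest=⌊540167·46/10000⌋=2484; principal=95542-2484=93058; balance=540167-93058=447109
41. interest=⌊447109·46/10000⌋=2056; principal=95542-2056=93486; balance=447109-93486=353623
42. interest=⌊353623·46/10000⌋=1626; principal=95542-1626=93916; balance=353623-93916=259707
43. interest=⌊259707·46/10000⌋=1194; principal=95542-1194=94348; balance=259707-94348=165359

1 17735 77807 3777733
2 17377 78165 3699568
3 17018 78524 3621044
4 16656 78886 3542158
5 16293 79249 3462909
6 15929 79613 3383296
7 15563 79979 3303317
8 15195 80347 3222970
9 14825 80717 3142253
10 14454 81088 3061165
11 14081 81461 2979704
12 13706 81836 2897868
13 13330 82212 2815656
14 12952 82590 2733066
15 12572 82970 2650096
16 12190 83352 2566744
17 11807 83735 2483009
18 11421 84121 2398888
19 11034 84508 2314380
20 10646 84896 2229484
21 10255 85287 2144197
22 9863 85679 2058518
23 9469 86073 1972445
24 9073 86469 1885976
25 8675 86867 1799109
26 8275 87267 1711842
27 7874 87668 1624174
28 7471 88071 1536103
29 7066 88476 1447627
30 6659 88883 1358744
31 6250 89292 1269452
32 5839 89703 1179749
33 5426 90116 1089633
34 5012 90530 999103
35 4595 90947 908156
36 4177 91365 816791
37 3757 91785 725006
38 3335 92207 632799
39 2910 92632 540167
40 2484 93058 447109
41 2056 93486 353623
42 1626 93916 259707
43 1194 94348 165359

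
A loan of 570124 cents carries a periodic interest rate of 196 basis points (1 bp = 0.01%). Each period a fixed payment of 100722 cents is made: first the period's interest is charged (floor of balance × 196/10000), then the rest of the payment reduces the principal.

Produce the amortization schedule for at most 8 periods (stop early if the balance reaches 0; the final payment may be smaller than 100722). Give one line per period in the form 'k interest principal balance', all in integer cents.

1 11174 89548 480576
2 9419 91303 389273
3 7629 93093 296180
4 5805 94917 201263
5 3944 96778 104485
6 2047 98675 5810
7 113 5810 0

1. interest=⌊570124·196/10000⌋=11174; principal=100722-11174=89548; balance=570124-89548=480576
2. interest=⌊480576·196/10000⌋=9419; principal=100722-9419=91303; balance=480576-91303=389273
3. interest=⌊389273·196/10000⌋=7629; principal=100722-7629=93093; balance=389273-93093=296180
4. interest=⌊296180·196/10000⌋=5805; principal=100722-5805=94917; balance=296180-94917=201263
5. interest=⌊201263·196/10000⌋=3944; principal=100722-3944=96778; balance=201263-96778=104485
6. interest=⌊104485·196/10000⌋=2047; principal=100722-2047=98675; balance=104485-98675=5810
7. interest=⌊5810·196/10000⌋=113; principal=min(100722-113,5810)=5810; balance=5810-5810=0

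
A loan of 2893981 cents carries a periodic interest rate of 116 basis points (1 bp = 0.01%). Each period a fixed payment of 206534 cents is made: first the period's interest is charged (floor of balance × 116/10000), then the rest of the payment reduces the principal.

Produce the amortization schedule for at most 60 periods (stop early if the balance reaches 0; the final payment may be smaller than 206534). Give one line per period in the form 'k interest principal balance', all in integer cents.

1 33570 172964 2721017
2 31563 174971 2546046
3 29534 177000 2369046
4 27480 179054 2189992
5 25403 181131 2008861
6 23302 183232 1825629
7 21177 185357 1640272
8 19027 187507 1452765
9 16852 189682 1263083
10 14651 191883 1071200
11 12425 194109 877091
12 10174 196360 680731
13 7896 198638 482093
14 5592 200942 281151
15 3261 203273 77878
16 903 77878 0

1. interest=⌊2893981·116/10000⌋=33570; principal=206534-33570=172964; balance=2893981-172964=2721017
2. interest=⌊2721017·116/10000⌋=31563; principal=206534-31563=174971; balance=2721017-174971=2546046
3. interest=⌊2546046·116/10000⌋=29534; principal=206534-29534=177000; balance=2546046-177000=2369046
4. interest=⌊2369046·116/10000⌋=27480; principal=206534-27480=179054; balance=2369046-179054=2189992
5. interest=⌊2189992·116/10000⌋=25403; principal=206534-25403=181131; balance=2189992-181131=2008861
6. interest=⌊2008861·116/10000⌋=23302; principal=206534-23302=183232; balance=2008861-183232=1825629
7. interest=⌊1825629·116/10000⌋=21177; principal=206534-21177=185357; balance=1825629-185357=1640272
8. interest=⌊1640272·116/10000⌋=19027; principal=206534-19027=187507; balance=1640272-187507=1452765
9. interest=⌊1452765·116/10000⌋=16852; principal=206534-16852=189682; balance=1452765-189682=1263083
10. interest=⌊1263083·116/10000⌋=14651; principal=206534-14651=191883; balance=1263083-191883=1071200
11. interest=⌊1071200·116/10000⌋=12425; principal=206534-12425=194109; balance=1071200-194109=877091
12. interest=⌊877091·116/10000⌋=10174; principal=206534-10174=196360; balance=877091-196360=680731
13. interest=⌊680731·116/10000⌋=7896; principal=206534-7896=198638; balance=680731-198638=482093
14. interest=⌊482093·116/10000⌋=5592; principal=206534-5592=200942; balance=482093-200942=281151
15. interest=⌊281151·116/10000⌋=3261; principal=206534-3261=203273; balance=281151-203273=77878
16. interest=⌊77878·116/10000⌋=903; principal=min(206534-903,77878)=77878; balance=77878-77878=0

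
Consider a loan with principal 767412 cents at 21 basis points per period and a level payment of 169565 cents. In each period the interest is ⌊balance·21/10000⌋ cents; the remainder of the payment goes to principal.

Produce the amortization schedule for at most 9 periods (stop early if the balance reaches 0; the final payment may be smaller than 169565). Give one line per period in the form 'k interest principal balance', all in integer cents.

1. interest=⌊767412·21/10000⌋=1611; principal=169565-1611=167954; balance=767412-167954=599458
2. interest=⌊599458·21/10000⌋=1258; principal=169565-1258=168307; balance=599458-168307=431151
3. interest=⌊431151·21/10000⌋=905; principal=169565-905=168660; balance=431151-168660=262491
4. interest=⌊262491·21/10000⌋=551; principal=169565-551=169014; balance=262491-169014=93477
5. interest=⌊93477·21/10000⌋=196; principal=min(169565-196,93477)=93477; balance=93477-93477=0

1 1611 167954 599458
2 1258 168307 431151
3 905 168660 262491
4 551 169014 93477
5 196 93477 0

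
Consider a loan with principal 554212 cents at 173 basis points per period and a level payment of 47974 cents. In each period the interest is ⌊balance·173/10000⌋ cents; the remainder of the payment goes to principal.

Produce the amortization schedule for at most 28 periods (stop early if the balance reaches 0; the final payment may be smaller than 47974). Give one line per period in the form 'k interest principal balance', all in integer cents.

1. interest=⌊554212·173/10000⌋=9587; principal=47974-9587=38387; balance=554212-38387=515825
2. interest=⌊515825·173/10000⌋=8923; principal=47974-8923=39051; balance=515825-39051=476774
3. interest=⌊476774·173/10000⌋=8248; principal=47974-8248=39726; balance=476774-39726=437048
4. interest=⌊437048·173/10000⌋=7560; principal=47974-7560=40414; balance=437048-40414=396634
5. interest=⌊396634·173/10000⌋=6861; principal=47974-6861=41113; balance=396634-41113=355521
6. interest=⌊355521·173/10000⌋=6150; principal=47974-6150=41824; balance=355521-41824=313697
7. interest=⌊313697·173/10000⌋=5426; principal=47974-5426=42548; balance=313697-42548=271149
8. interest=⌊271149·173/10000⌋=4690; principal=47974-4690=43284; balance=271149-43284=227865
9. interest=⌊227865·173/10000⌋=3942; principal=47974-3942=44032; balance=227865-44032=183833
10. interest=⌊183833·173/10000⌋=3180; principal=47974-3180=44794; balance=183833-44794=139039
11. interest=⌊139039·173/10000⌋=2405; principal=47974-2405=45569; balance=139039-45569=93470
12. interest=⌊93470·173/10000⌋=1617; principal=47974-1617=46357; balance=93470-46357=47113
13. interest=⌊47113·173/10000⌋=815; principal=min(47974-815,47113)=47113; balance=47113-47113=0

1 9587 38387 515825
2 8923 39051 476774
3 8248 39726 437048
4 7560 40414 396634
5 6861 41113 355521
6 6150 41824 313697
7 5426 42548 271149
8 4690 43284 227865
9 3942 44032 183833
10 3180 44794 139039
11 2405 45569 93470
12 1617 46357 47113
13 815 47113 0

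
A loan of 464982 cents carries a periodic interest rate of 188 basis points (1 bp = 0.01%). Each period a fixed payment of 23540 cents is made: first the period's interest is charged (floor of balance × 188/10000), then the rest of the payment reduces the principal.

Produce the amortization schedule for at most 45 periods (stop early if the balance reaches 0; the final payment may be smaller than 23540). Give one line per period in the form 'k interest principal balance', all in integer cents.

1. interest=⌊464982·188/10000⌋=8741; principal=23540-8741=14799; balance=464982-14799=450183
2. interest=⌊450183·188/10000⌋=8463; principal=23540-8463=15077; balance=450183-15077=435106
3. interest=⌊435106·188/10000⌋=8179; principal=23540-8179=15361; balance=435106-15361=419745
4. interest=⌊419745·188/10000⌋=7891; principal=23540-7891=15649; balance=419745-15649=404096
5. interest=⌊404096·188/10000⌋=7597; principal=23540-7597=15943; balance=404096-15943=388153
6. interest=⌊388153·188/10000⌋=7297; principal=23540-7297=16243; balance=388153-16243=371910
7. interest=⌊371910·188/10000⌋=6991; principal=23540-6991=16549; balance=371910-16549=355361
8. interest=⌊355361·188/10000⌋=6680; principal=23540-6680=16860; balance=355361-16860=338501
9. interest=⌊338501·188/10000⌋=6363; principal=23540-6363=17177; balance=338501-17177=321324
10. interest=⌊321324·188/10000⌋=6040; principal=23540-6040=17500; balance=321324-17500=303824
11. interest=⌊303824·188/10000⌋=5711; principal=23540-5711=17829; balance=303824-17829=285995
12. interest=⌊285995·188/10000⌋=5376; principal=23540-5376=18164; balance=285995-18164=267831
13. interest=⌊267831·188/10000⌋=5035; principal=23540-5035=18505; balance=267831-18505=249326
14. interest=⌊249326·188/10000⌋=4687; principal=23540-4687=18853; balance=249326-18853=230473
15. interest=⌊230473·188/10000⌋=4332; principal=23540-4332=19208; balance=230473-19208=211265
16. interest=⌊211265·188/10000⌋=3971; principal=23540-3971=19569; balance=211265-19569=191696
17. interest=⌊191696·188/10000⌋=3603; principal=23540-3603=19937; balance=191696-19937=171759
18. interest=⌊171759·188/10000⌋=3229; principal=23540-3229=20311; balance=171759-20311=151448
19. interest=⌊151448·188/10000⌋=2847; principal=23540-2847=20693; balance=151448-20693=130755
20. interest=⌊130755·188/10000⌋=2458; principal=23540-2458=21082; balance=130755-21082=109673
21. interest=⌊109673·188/10000⌋=2061; principal=23540-2061=21479; balance=109673-21479=88194
22. interest=⌊88194·188/10000⌋=1658; principal=23540-1658=21882; balance=88194-21882=66312
23. interest=⌊66312·188/10000⌋=1246; principal=23540-1246=22294; balance=66312-22294=44018
24. interest=⌊44018·188/10000⌋=827; principal=23540-827=22713; balance=44018-22713=21305
25. interest=⌊21305·188/10000⌋=400; principal=min(23540-400,21305)=21305; balance=21305-21305=0

1 8741 14799 450183
2 8463 15077 435106
3 8179 15361 419745
4 7891 15649 404096
5 7597 15943 388153
6 7297 16243 371910
7 6991 16549 355361
8 6680 16860 338501
9 6363 17177 321324
10 6040 17500 303824
11 5711 17829 285995
12 5376 18164 267831
13 5035 18505 249326
14 4687 18853 230473
15 4332 19208 211265
16 3971 19569 191696
17 3603 19937 171759
18 3229 20311 151448
19 2847 20693 130755
20 2458 21082 109673
21 2061 21479 88194
22 1658 21882 66312
23 1246 22294 44018
24 827 22713 21305
25 400 21305 0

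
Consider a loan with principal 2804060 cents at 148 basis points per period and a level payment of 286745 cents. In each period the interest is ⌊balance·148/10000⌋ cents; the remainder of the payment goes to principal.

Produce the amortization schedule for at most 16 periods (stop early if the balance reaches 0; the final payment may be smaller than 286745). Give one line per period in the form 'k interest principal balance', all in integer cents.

1. interest=⌊2804060·148/10000⌋=41500; principal=286745-41500=245245; balance=2804060-245245=2558815
2. interest=⌊2558815·148/10000⌋=37870; principal=286745-37870=248875; balance=2558815-248875=2309940
3. interest=⌊2309940·148/10000⌋=34187; principal=286745-34187=252558; balance=2309940-252558=2057382
4. interest=⌊2057382·148/10000⌋=30449; principal=286745-30449=256296; balance=2057382-256296=1801086
5. interest=⌊1801086·148/10000⌋=26656; principal=286745-26656=260089; balance=1801086-260089=1540997
6. interest=⌊1540997·148/10000⌋=22806; principal=286745-22806=263939; balance=1540997-263939=1277058
7. interest=⌊1277058·148/10000⌋=18900; principal=286745-18900=267845; balance=1277058-267845=1009213
8. interest=⌊1009213·148/10000⌋=14936; principal=286745-14936=271809; balance=1009213-271809=737404
9. interest=⌊737404·148/10000⌋=10913; principal=286745-10913=275832; balance=737404-275832=461572
10. interest=⌊461572·148/10000⌋=6831; principal=286745-6831=279914; balance=461572-279914=181658
11. interest=⌊181658·148/10000⌋=2688; principal=min(286745-2688,181658)=181658; balance=181658-181658=0

1 41500 245245 2558815
2 37870 248875 2309940
3 34187 252558 2057382
4 30449 256296 1801086
5 26656 260089 1540997
6 22806 263939 1277058
7 18900 267845 1009213
8 14936 271809 737404
9 10913 275832 461572
10 6831 279914 181658
11 2688 181658 0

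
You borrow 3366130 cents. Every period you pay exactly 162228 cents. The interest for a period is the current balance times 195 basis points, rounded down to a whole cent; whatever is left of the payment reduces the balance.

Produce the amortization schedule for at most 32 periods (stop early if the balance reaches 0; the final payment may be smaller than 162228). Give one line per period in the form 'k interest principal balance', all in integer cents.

1 65639 96589 3269541
2 63756 98472 3171069
3 61835 100393 3070676
4 59878 102350 2968326
5 57882 104346 2863980
6 55847 106381 2757599
7 53773 108455 2649144
8 51658 110570 2538574
9 49502 112726 2425848
10 47304 114924 2310924
11 45063 117165 2193759
12 42778 119450 2074309
13 40449 121779 1952530
14 38074 124154 1828376
15 35653 126575 1701801
16 33185 129043 1572758
17 30668 131560 1441198
18 28103 134125 1307073
19 25487 136741 1170332
20 22821 139407 1030925
21 20103 142125 888800
22 17331 144897 743903
23 14506 147722 596181
24 11625 150603 445578
25 8688 153540 292038
26 5694 156534 135504
27 2642 135504 0

1. interest=⌊3366130·195/10000⌋=65639; principal=162228-65639=96589; balance=3366130-96589=3269541
2. interest=⌊3269541·195/10000⌋=63756; principal=162228-63756=98472; balance=3269541-98472=3171069
3. interest=⌊3171069·195/10000⌋=61835; principal=162228-61835=100393; balance=3171069-100393=3070676
4. interest=⌊3070676·195/10000⌋=59878; principal=162228-59878=102350; balance=3070676-102350=2968326
5. interest=⌊2968326·195/10000⌋=57882; principal=162228-57882=104346; balance=2968326-104346=2863980
6. interest=⌊2863980·195/10000⌋=55847; principal=162228-55847=106381; balance=2863980-106381=2757599
7. interest=⌊2757599·195/10000⌋=53773; principal=162228-53773=108455; balance=2757599-108455=2649144
8. interest=⌊2649144·195/10000⌋=51658; principal=162228-51658=110570; balance=2649144-110570=2538574
9. interest=⌊2538574·195/10000⌋=49502; principal=162228-49502=112726; balance=2538574-112726=2425848
10. interest=⌊2425848·195/10000⌋=47304; principal=162228-47304=114924; balance=2425848-114924=2310924
11. interest=⌊2310924·195/10000⌋=45063; principal=162228-45063=117165; balance=2310924-117165=2193759
12. interest=⌊2193759·195/10000⌋=42778; principal=162228-42778=119450; balance=2193759-119450=2074309
13. interest=⌊2074309·195/10000⌋=40449; principal=162228-40449=121779; balance=2074309-121779=1952530
14. interest=⌊1952530·195/10000⌋=38074; principal=162228-38074=124154; balance=1952530-124154=1828376
15. interest=⌊1828376·195/10000⌋=35653; principal=162228-35653=126575; balance=1828376-126575=1701801
16. interest=⌊1701801·195/10000⌋=33185; principal=162228-33185=129043; balance=1701801-129043=1572758
17. interest=⌊1572758·195/10000⌋=30668; principal=162228-30668=131560; balance=1572758-131560=1441198
18. interest=⌊1441198·195/10000⌋=28103; principal=162228-28103=134125; balance=1441198-134125=1307073
19. interest=⌊1307073·195/10000⌋=25487; principal=162228-25487=136741; balance=1307073-136741=1170332
20. interest=⌊1170332·195/10000⌋=22821; principal=162228-22821=139407; balance=1170332-139407=1030925
21. interest=⌊1030925·195/10000⌋=20103; principal=162228-20103=142125; balance=1030925-142125=888800
22. interest=⌊888800·195/10000⌋=17331; principal=162228-17331=144897; balance=888800-144897=743903
23. interest=⌊743903·195/10000⌋=14506; principal=162228-14506=147722; balance=743903-147722=596181
24. interest=⌊596181·195/10000⌋=11625; principal=162228-11625=150603; balance=596181-150603=445578
25. interest=⌊445578·195/10000⌋=8688; principal=162228-8688=153540; balance=445578-153540=292038
26. interest=⌊292038·195/10000⌋=5694; principal=162228-5694=156534; balance=292038-156534=135504
27. interest=⌊135504·195/10000⌋=2642; principal=min(162228-2642,135504)=135504; balance=135504-135504=0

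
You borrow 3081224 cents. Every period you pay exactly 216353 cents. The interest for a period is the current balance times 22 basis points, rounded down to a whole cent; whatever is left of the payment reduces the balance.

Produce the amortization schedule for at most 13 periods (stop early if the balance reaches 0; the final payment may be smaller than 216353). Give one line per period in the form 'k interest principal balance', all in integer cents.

1 6778 209575 2871649
2 6317 210036 2661613
3 5855 210498 2451115
4 5392 210961 2240154
5 4928 211425 2028729
6 4463 211890 1816839
7 3997 212356 1604483
8 3529 212824 1391659
9 3061 213292 1178367
10 2592 213761 964606
11 2122 214231 750375
12 1650 214703 535672
13 1178 215175 320497

1. interest=⌊3081224·22/10000⌋=6778; principal=216353-6778=209575; balance=3081224-209575=2871649
2. interest=⌊2871649·22/10000⌋=6317; principal=216353-6317=210036; balance=2871649-210036=2661613
3. interest=⌊2661613·22/10000⌋=5855; principal=216353-5855=210498; balance=2661613-210498=2451115
4. interest=⌊2451115·22/10000⌋=5392; principal=216353-5392=210961; balance=2451115-210961=2240154
5. interest=⌊2240154·22/10000⌋=4928; principal=216353-4928=211425; balance=2240154-211425=2028729
6. interest=⌊2028729·22/10000⌋=4463; principal=216353-4463=211890; balance=2028729-211890=1816839
7. interest=⌊1816839·22/10000⌋=3997; principal=216353-3997=212356; balance=1816839-212356=1604483
8. interest=⌊1604483·22/10000⌋=3529; principal=216353-3529=212824; balance=1604483-212824=1391659
9. interest=⌊1391659·22/10000⌋=3061; principal=216353-3061=213292; balance=1391659-213292=1178367
10. interest=⌊1178367·22/10000⌋=2592; principal=216353-2592=213761; balance=1178367-213761=964606
11. interest=⌊964606·22/10000⌋=2122; principal=216353-2122=214231; balance=964606-214231=750375
12. interest=⌊750375·22/10000⌋=1650; principal=216353-1650=214703; balance=750375-214703=535672
13. interest=⌊535672·22/10000⌋=1178; principal=216353-1178=215175; balance=535672-215175=320497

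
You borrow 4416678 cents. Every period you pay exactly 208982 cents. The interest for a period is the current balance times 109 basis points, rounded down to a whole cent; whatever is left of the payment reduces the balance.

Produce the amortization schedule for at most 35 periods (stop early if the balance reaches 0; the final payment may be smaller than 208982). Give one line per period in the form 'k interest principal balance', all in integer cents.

1 48141 160841 4255837
2 46388 162594 4093243
3 44616 164366 3928877
4 42824 166158 3762719
5 41013 167969 3594750
6 39182 169800 3424950
7 37331 171651 3253299
8 35460 173522 3079777
9 33569 175413 2904364
10 31657 177325 2727039
11 29724 179258 2547781
12 27770 181212 2366569
13 25795 183187 2183382
14 23798 185184 1998198
15 21780 187202 1810996
16 19739 189243 1621753
17 17677 191305 1430448
18 15591 193391 1237057
19 13483 195499 1041558
20 11352 197630 843928
21 9198 199784 644144
22 7021 201961 442183
23 4819 204163 238020
24 2594 206388 31632
25 344 31632 0

1. interest=⌊4416678·109/10000⌋=48141; principal=208982-48141=160841; balance=4416678-160841=4255837
2. interest=⌊4255837·109/10000⌋=46388; principal=208982-46388=162594; balance=4255837-162594=4093243
3. interest=⌊4093243·109/10000⌋=44616; principal=208982-44616=164366; balance=4093243-164366=3928877
4. interest=⌊3928877·109/10000⌋=42824; principal=208982-42824=166158; balance=3928877-166158=3762719
5. interest=⌊3762719·109/10000⌋=41013; principal=208982-41013=167969; balance=3762719-167969=3594750
6. interest=⌊3594750·109/10000⌋=39182; principal=208982-39182=169800; balance=3594750-169800=3424950
7. interest=⌊3424950·109/10000⌋=37331; principal=208982-37331=171651; balance=3424950-171651=3253299
8. interest=⌊3253299·109/10000⌋=35460; principal=208982-35460=173522; balance=3253299-173522=3079777
9. interest=⌊3079777·109/10000⌋=33569; principal=208982-33569=175413; balance=3079777-175413=2904364
10. interest=⌊2904364·109/10000⌋=31657; principal=208982-31657=177325; balance=2904364-177325=2727039
11. interest=⌊2727039·109/10000⌋=29724; principal=208982-29724=179258; balance=2727039-179258=2547781
12. interest=⌊2547781·109/10000⌋=27770; principal=208982-27770=181212; balance=2547781-181212=2366569
13. interest=⌊2366569·109/10000⌋=25795; principal=208982-25795=183187; balance=2366569-183187=2183382
14. interest=⌊2183382·109/10000⌋=23798; principal=208982-23798=185184; balance=2183382-185184=1998198
15. interest=⌊1998198·109/10000⌋=21780; principal=208982-21780=187202; balance=1998198-187202=1810996
16. interest=⌊1810996·109/10000⌋=19739; principal=208982-19739=189243; balance=1810996-189243=1621753
17. interest=⌊1621753·109/10000⌋=17677; principal=208982-17677=191305; balance=1621753-191305=1430448
18. interest=⌊1430448·109/10000⌋=15591; principal=208982-15591=193391; balance=1430448-193391=1237057
19. interest=⌊1237057·109/10000⌋=13483; principal=208982-13483=195499; balance=1237057-195499=1041558
20. interest=⌊1041558·109/10000⌋=11352; principal=208982-11352=197630; balance=1041558-197630=843928
21. interest=⌊843928·109/10000⌋=9198; principal=208982-9198=199784; balance=843928-199784=644144
22. interest=⌊644144·109/10000⌋=7021; principal=208982-7021=201961; balance=644144-201961=442183
23. interest=⌊442183·109/10000⌋=4819; principal=208982-4819=204163; balance=442183-204163=238020
24. interest=⌊238020·109/10000⌋=2594; principal=208982-2594=206388; balance=238020-206388=31632
25. interest=⌊31632·109/10000⌋=344; principal=min(208982-344,31632)=31632; balance=31632-31632=0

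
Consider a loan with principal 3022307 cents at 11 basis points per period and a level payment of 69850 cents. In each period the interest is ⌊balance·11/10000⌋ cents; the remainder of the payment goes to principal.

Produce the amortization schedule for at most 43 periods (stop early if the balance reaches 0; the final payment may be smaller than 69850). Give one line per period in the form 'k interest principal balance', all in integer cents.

1. interest=⌊3022307·11/10000⌋=3324; principal=69850-3324=66526; balance=3022307-66526=2955781
2. interest=⌊2955781·11/10000⌋=3251; principal=69850-3251=66599; balance=2955781-66599=2889182
3. interest=⌊2889182·11/10000⌋=3178; principal=69850-3178=66672; balance=2889182-66672=2822510
4. interest=⌊2822510·11/10000⌋=3104; principal=69850-3104=66746; balance=2822510-66746=2755764
5. interest=⌊2755764·11/10000⌋=3031; principal=69850-3031=66819; balance=2755764-66819=2688945
6. interest=⌊2688945·11/10000⌋=2957; principal=69850-2957=66893; balance=2688945-66893=2622052
7. interest=⌊2622052·11/10000⌋=2884; principal=69850-2884=66966; balance=2622052-66966=2555086
8. interest=⌊2555086·11/10000⌋=2810; principal=69850-2810=67040; balance=2555086-67040=2488046
9. interest=⌊2488046·11/10000⌋=2736; principal=69850-2736=67114; balance=2488046-67114=2420932
10. interest=⌊2420932·11/10000⌋=2663; principal=69850-2663=67187; balance=2420932-67187=2353745
11. interest=⌊2353745·11/10000⌋=2589; principal=69850-2589=67261; balance=2353745-67261=2286484
12. interest=⌊2286484·11/10000⌋=2515; principal=69850-2515=67335; balance=2286484-67335=2219149
13. interest=⌊2219149·11/10000⌋=2441; principal=69850-2441=67409; balance=2219149-67409=2151740
14. interest=⌊2151740·11/10000⌋=2366; principal=69850-2366=67484; balance=2151740-67484=2084256
15. interest=⌊2084256·11/10000⌋=2292; principal=69850-2292=67558; balance=2084256-67558=2016698
16. interest=⌊2016698·11/10000⌋=2218; principal=69850-2218=67632; balance=2016698-67632=1949066
17. interest=⌊1949066·11/10000⌋=2143; principal=69850-2143=67707; balance=1949066-67707=1881359
18. interest=⌊1881359·11/10000⌋=2069; principal=69850-2069=67781; balance=1881359-67781=1813578
19. interest=⌊1813578·11/10000⌋=1994; principal=69850-1994=67856; balance=1813578-67856=1745722
20. interest=⌊1745722·11/10000⌋=1920; principal=69850-1920=67930; balance=1745722-67930=1677792
21. interest=⌊1677792·11/10000⌋=1845; principal=69850-1845=68005; balance=1677792-68005=1609787
22. interest=⌊1609787·11/10000⌋=1770; principal=69850-1770=68080; balance=1609787-68080=1541707
23. interest=⌊1541707·11/10000⌋=1695; principal=69850-1695=68155; balance=1541707-68155=1473552
24. interest=⌊1473552·11/10000⌋=1620; principal=69850-1620=68230; balance=1473552-68230=1405322
25. interest=⌊1405322·11/10000⌋=1545; principal=69850-1545=68305; balance=1405322-68305=1337017
26. interest=⌊1337017·11/10000⌋=1470; principal=69850-1470=68380; balance=1337017-68380=1268637
27. interest=⌊1268637·11/10000⌋=1395; principal=69850-1395=68455; balance=1268637-68455=1200182
28. interest=⌊1200182·11/10000⌋=1320; principal=69850-1320=68530; balance=1200182-68530=1131652
29. interest=⌊1131652·11/10000⌋=1244; principal=69850-1244=68606; balance=1131652-68606=1063046
30. interest=⌊1063046·11/10000⌋=1169; principal=69850-1169=68681; balance=1063046-68681=994365
31. interest=⌊994365·11/10000⌋=1093; principal=69850-1093=68757; balance=994365-68757=925608
32. interest=⌊925608·11/10000⌋=1018; principal=69850-1018=68832; balance=925608-68832=856776
33. interest=⌊856776·11/10000⌋=942; principal=69850-942=68908; balance=856776-68908=787868
34. interest=⌊787868·11/10000⌋=866; principal=69850-866=68984; balance=787868-68984=718884
35. interest=⌊718884·11/10000⌋=790; principal=69850-790=69060; balance=718884-69060=649824
36. interest=⌊649824·11/10000⌋=714; principal=69850-714=69136; balance=649824-69136=580688
37. interest=⌊580688·11/10000⌋=638; principal=69850-638=69212; balance=580688-69212=511476
38. interest=⌊511476·11/10000⌋=562; principal=69850-562=69288; balance=511476-69288=442188
39. interest=⌊442188·11/10000⌋=486; principal=69850-486=69364; balance=442188-69364=372824
40. interest=⌊372824·11/10000⌋=410; principal=69850-410=69440; balance=372824-69440=303384
41. interest=⌊303384·11/10000⌋=333; principal=69850-333=69517; balance=303384-69517=233867
42. interest=⌊233867·11/10000⌋=257; principal=69850-257=69593; balance=233867-69593=164274
43. interest=⌊164274·11/10000⌋=180; principal=69850-180=69670; balance=164274-69670=94604

1 3324 66526 2955781
2 3251 66599 2889182
3 3178 66672 2822510
4 3104 66746 2755764
5 3031 66819 2688945
6 2957 66893 2622052
7 2884 66966 2555086
8 2810 67040 2488046
9 2736 67114 2420932
10 2663 67187 2353745
11 2589 67261 2286484
12 2515 67335 2219149
13 2441 67409 2151740
14 2366 67484 2084256
15 2292 67558 2016698
16 2218 67632 1949066
17 2143 67707 1881359
18 2069 67781 1813578
19 1994 67856 1745722
20 1920 67930 1677792
21 1845 68005 1609787
22 1770 68080 1541707
23 1695 68155 1473552
24 1620 68230 1405322
25 1545 68305 1337017
26 1470 68380 1268637
27 1395 68455 1200182
28 1320 68530 1131652
29 1244 68606 1063046
30 1169 68681 994365
31 1093 68757 925608
32 1018 68832 856776
33 942 68908 787868
34 866 68984 718884
35 790 69060 649824
36 714 69136 580688
37 638 69212 511476
38 562 69288 442188
39 486 69364 372824
40 410 69440 303384
41 333 69517 233867
42 257 69593 164274
43 180 69670 94604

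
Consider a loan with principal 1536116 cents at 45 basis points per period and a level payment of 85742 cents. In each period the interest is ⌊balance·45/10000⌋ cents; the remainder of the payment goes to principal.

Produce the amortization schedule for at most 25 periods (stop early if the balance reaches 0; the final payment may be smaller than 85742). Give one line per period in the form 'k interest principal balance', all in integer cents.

1 6912 78830 1457286
2 6557 79185 1378101
3 6201 79541 1298560
4 5843 79899 1218661
5 5483 80259 1138402
6 5122 80620 1057782
7 4760 80982 976800
8 4395 81347 895453
9 4029 81713 813740
10 3661 82081 731659
11 3292 82450 649209
12 2921 82821 566388
13 2548 83194 483194
14 2174 83568 399626
15 1798 83944 315682
16 1420 84322 231360
17 1041 84701 146659
18 659 85083 61576
19 277 61576 0

1. interest=⌊1536116·45/10000⌋=6912; principal=85742-6912=78830; balance=1536116-78830=1457286
2. interest=⌊1457286·45/10000⌋=6557; principal=85742-6557=79185; balance=1457286-79185=1378101
3. interest=⌊1378101·45/10000⌋=6201; principal=85742-6201=79541; balance=1378101-79541=1298560
4. interest=⌊1298560·45/10000⌋=5843; principal=85742-5843=79899; balance=1298560-79899=1218661
5. interest=⌊1218661·45/10000⌋=5483; principal=85742-5483=80259; balance=1218661-80259=1138402
6. interest=⌊1138402·45/10000⌋=5122; principal=85742-5122=80620; balance=1138402-80620=1057782
7. interest=⌊1057782·45/10000⌋=4760; principal=85742-4760=80982; balance=1057782-80982=976800
8. interest=⌊976800·45/10000⌋=4395; principal=85742-4395=81347; balance=976800-81347=895453
9. interest=⌊895453·45/10000⌋=4029; principal=85742-4029=81713; balance=895453-81713=813740
10. interest=⌊813740·45/10000⌋=3661; principal=85742-3661=82081; balance=813740-82081=731659
11. interest=⌊731659·45/10000⌋=3292; principal=85742-3292=82450; balance=731659-82450=649209
12. interest=⌊649209·45/10000⌋=2921; principal=85742-2921=82821; balance=649209-82821=566388
13. interest=⌊566388·45/10000⌋=2548; principal=85742-2548=83194; balance=566388-83194=483194
14. interest=⌊483194·45/10000⌋=2174; principal=85742-2174=83568; balance=483194-83568=399626
15. interest=⌊399626·45/10000⌋=1798; principal=85742-1798=83944; balance=399626-83944=315682
16. interest=⌊315682·45/10000⌋=1420; principal=85742-1420=84322; balance=315682-84322=231360
17. interest=⌊231360·45/10000⌋=1041; principal=85742-1041=84701; balance=231360-84701=146659
18. interest=⌊146659·45/10000⌋=659; principal=85742-659=85083; balance=146659-85083=61576
19. interest=⌊61576·45/10000⌋=277; principal=min(85742-277,61576)=61576; balance=61576-61576=0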